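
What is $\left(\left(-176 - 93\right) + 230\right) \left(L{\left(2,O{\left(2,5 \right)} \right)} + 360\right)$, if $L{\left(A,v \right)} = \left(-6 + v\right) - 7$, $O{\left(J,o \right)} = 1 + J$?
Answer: $-13650$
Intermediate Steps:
$L{\left(A,v \right)} = -13 + v$
$\left(\left(-176 - 93\right) + 230\right) \left(L{\left(2,O{\left(2,5 \right)} \right)} + 360\right) = \left(\left(-176 - 93\right) + 230\right) \left(\left(-13 + \left(1 + 2\right)\right) + 360\right) = \left(\left(-176 - 93\right) + 230\right) \left(\left(-13 + 3\right) + 360\right) = \left(-269 + 230\right) \left(-10 + 360\right) = \left(-39\right) 350 = -13650$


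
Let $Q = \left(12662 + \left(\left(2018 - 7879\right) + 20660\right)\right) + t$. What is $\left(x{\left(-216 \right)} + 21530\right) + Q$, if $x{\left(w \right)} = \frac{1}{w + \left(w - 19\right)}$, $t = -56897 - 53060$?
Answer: $- \frac{27495667}{451} \approx -60966.0$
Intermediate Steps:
$t = -109957$ ($t = -56897 - 53060 = -109957$)
$x{\left(w \right)} = \frac{1}{-19 + 2 w}$ ($x{\left(w \right)} = \frac{1}{w + \left(-19 + w\right)} = \frac{1}{-19 + 2 w}$)
$Q = -82496$ ($Q = \left(12662 + \left(\left(2018 - 7879\right) + 20660\right)\right) - 109957 = \left(12662 + \left(-5861 + 20660\right)\right) - 109957 = \left(12662 + 14799\right) - 109957 = 27461 - 109957 = -82496$)
$\left(x{\left(-216 \right)} + 21530\right) + Q = \left(\frac{1}{-19 + 2 \left(-216\right)} + 21530\right) - 82496 = \left(\frac{1}{-19 - 432} + 21530\right) - 82496 = \left(\frac{1}{-451} + 21530\right) - 82496 = \left(- \frac{1}{451} + 21530\right) - 82496 = \frac{9710029}{451} - 82496 = - \frac{27495667}{451}$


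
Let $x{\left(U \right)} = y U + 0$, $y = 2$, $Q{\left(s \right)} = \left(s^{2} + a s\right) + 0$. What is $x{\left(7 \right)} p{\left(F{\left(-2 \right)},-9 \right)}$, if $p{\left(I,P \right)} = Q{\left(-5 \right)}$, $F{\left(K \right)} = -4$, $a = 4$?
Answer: $70$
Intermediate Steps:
$Q{\left(s \right)} = s^{2} + 4 s$ ($Q{\left(s \right)} = \left(s^{2} + 4 s\right) + 0 = s^{2} + 4 s$)
$p{\left(I,P \right)} = 5$ ($p{\left(I,P \right)} = - 5 \left(4 - 5\right) = \left(-5\right) \left(-1\right) = 5$)
$x{\left(U \right)} = 2 U$ ($x{\left(U \right)} = 2 U + 0 = 2 U$)
$x{\left(7 \right)} p{\left(F{\left(-2 \right)},-9 \right)} = 2 \cdot 7 \cdot 5 = 14 \cdot 5 = 70$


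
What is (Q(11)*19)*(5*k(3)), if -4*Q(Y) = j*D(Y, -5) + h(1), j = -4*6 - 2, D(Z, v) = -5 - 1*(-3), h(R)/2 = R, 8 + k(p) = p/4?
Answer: 74385/8 ≈ 9298.1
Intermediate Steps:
k(p) = -8 + p/4
h(R) = 2*R
D(Z, v) = -2 (D(Z, v) = -5 + 3 = -2)
j = -26 (j = -24 - 2 = -26)
Q(Y) = -27/2 (Q(Y) = -(-26*(-2) + 2*1)/4 = -(52 + 2)/4 = -¼*54 = -27/2)
(Q(11)*19)*(5*k(3)) = (-27/2*19)*(5*(-8 + (¼)*3)) = -2565*(-8 + ¾)/2 = -2565*(-29)/(2*4) = -513/2*(-145/4) = 74385/8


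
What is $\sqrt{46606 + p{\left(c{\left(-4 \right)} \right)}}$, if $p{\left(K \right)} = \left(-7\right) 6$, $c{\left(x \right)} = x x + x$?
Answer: $2 \sqrt{11641} \approx 215.79$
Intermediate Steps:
$c{\left(x \right)} = x + x^{2}$ ($c{\left(x \right)} = x^{2} + x = x + x^{2}$)
$p{\left(K \right)} = -42$
$\sqrt{46606 + p{\left(c{\left(-4 \right)} \right)}} = \sqrt{46606 - 42} = \sqrt{46564} = 2 \sqrt{11641}$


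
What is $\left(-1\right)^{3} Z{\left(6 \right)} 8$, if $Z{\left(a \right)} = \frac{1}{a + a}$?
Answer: $- \frac{2}{3} \approx -0.66667$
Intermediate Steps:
$Z{\left(a \right)} = \frac{1}{2 a}$
$\left(-1\right)^{3} Z{\left(6 \right)} 8 = \left(-1\right)^{3} \frac{1}{2 \cdot 6} \cdot 8 = - \frac{1}{2 \cdot 6} \cdot 8 = \left(-1\right) \frac{1}{12} \cdot 8 = \left(- \frac{1}{12}\right) 8 = - \frac{2}{3}$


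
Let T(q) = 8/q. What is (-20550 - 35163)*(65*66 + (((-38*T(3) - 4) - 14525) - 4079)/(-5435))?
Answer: -1300055018038/5435 ≈ -2.3920e+8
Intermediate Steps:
(-20550 - 35163)*(65*66 + (((-38*T(3) - 4) - 14525) - 4079)/(-5435)) = (-20550 - 35163)*(65*66 + (((-304/3 - 4) - 14525) - 4079)/(-5435)) = -55713*(4290 + (((-304/3 - 4) - 14525) - 4079)*(-1/5435)) = -55713*(4290 + ((-316/3 - 14525) - 4079)*(-1/5435)) = -55713*(4290 + (-43891/3 - 4079)*(-1/5435)) = -55713*(4290 - 56128/3*(-1/5435)) = -55713*(4290 + 56128/16305) = -55713*70004578/16305 = -1300055018038/5435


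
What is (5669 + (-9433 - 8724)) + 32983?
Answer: 20495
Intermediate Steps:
(5669 + (-9433 - 8724)) + 32983 = (5669 - 18157) + 32983 = -12488 + 32983 = 20495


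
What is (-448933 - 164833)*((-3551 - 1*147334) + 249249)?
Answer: -60372478824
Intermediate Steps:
(-448933 - 164833)*((-3551 - 1*147334) + 249249) = -613766*((-3551 - 147334) + 249249) = -613766*(-150885 + 249249) = -613766*98364 = -60372478824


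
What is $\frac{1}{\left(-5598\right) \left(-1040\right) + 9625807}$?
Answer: $\frac{1}{15447727} \approx 6.4734 \cdot 10^{-8}$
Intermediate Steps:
$\frac{1}{\left(-5598\right) \left(-1040\right) + 9625807} = \frac{1}{5821920 + 9625807} = \frac{1}{15447727}$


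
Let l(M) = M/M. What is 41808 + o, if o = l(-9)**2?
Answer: 41809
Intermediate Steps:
l(M) = 1
o = 1 (o = 1**2 = 1)
41808 + o = 41808 + 1 = 41809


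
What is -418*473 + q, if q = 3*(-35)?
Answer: -197819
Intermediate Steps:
q = -105
-418*473 + q = -418*473 - 105 = -197714 - 105 = -197819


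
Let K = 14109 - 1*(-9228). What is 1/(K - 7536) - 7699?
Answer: -121651898/15801 ≈ -7699.0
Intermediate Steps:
K = 23337 (K = 14109 + 9228 = 23337)
1/(K - 7536) - 7699 = 1/(23337 - 7536) - 7699 = 1/15801 - 7699 = -121651898/15801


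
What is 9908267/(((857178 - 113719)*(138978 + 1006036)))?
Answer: 9908267/851270963426 ≈ 1.1639e-5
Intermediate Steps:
9908267/(((857178 - 113719)*(138978 + 1006036))) = 9908267/((743459*1145014)) = 9908267/851270963426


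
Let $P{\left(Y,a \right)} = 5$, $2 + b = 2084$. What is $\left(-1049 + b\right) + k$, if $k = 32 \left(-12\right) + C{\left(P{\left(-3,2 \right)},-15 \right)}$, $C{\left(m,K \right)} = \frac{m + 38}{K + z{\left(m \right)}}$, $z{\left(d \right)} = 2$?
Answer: $\frac{8394}{13} \approx 645.69$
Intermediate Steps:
$b = 2082$ ($b = -2 + 2084 = 2082$)
$C{\left(m,K \right)} = \frac{38 + m}{2 + K}$ ($C{\left(m,K \right)} = \frac{m + 38}{K + 2} = \frac{38 + m}{2 + K}$)
$k = - \frac{5035}{13}$ ($k = 32 \left(-12\right) + \frac{38 + 5}{2 - 15} = -384 + \frac{1}{-13} \cdot 43 = -384 - \frac{43}{13} = - \frac{5035}{13} \approx -387.31$)
$\left(-1049 + b\right) + k = \left(-1049 + 2082\right) - \frac{5035}{13} = 1033 - \frac{5035}{13} = \frac{8394}{13}$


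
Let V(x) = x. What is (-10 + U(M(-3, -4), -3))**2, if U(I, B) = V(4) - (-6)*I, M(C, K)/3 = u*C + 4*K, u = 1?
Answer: 121104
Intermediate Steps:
M(C, K) = 3*C + 12*K (M(C, K) = 3*(1*C + 4*K) = 3*(C + 4*K) = 3*C + 12*K)
U(I, B) = 4 + 6*I (U(I, B) = 4 - (-6)*I = 4 + 6*I)
(-10 + U(M(-3, -4), -3))**2 = (-10 + (4 + 6*(3*(-3) + 12*(-4))))**2 = (-10 + (4 + 6*(-9 - 48)))**2 = (-10 + (4 + 6*(-57)))**2 = (-10 + (4 - 342))**2 = (-10 - 338)**2 = (-348)**2 = 121104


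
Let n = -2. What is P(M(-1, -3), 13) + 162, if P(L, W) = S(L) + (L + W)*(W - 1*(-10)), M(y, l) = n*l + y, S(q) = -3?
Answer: 573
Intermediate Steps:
M(y, l) = y - 2*l (M(y, l) = -2*l + y = y - 2*l)
P(L, W) = -3 + (10 + W)*(L + W) (P(L, W) = -3 + (L + W)*(W - 1*(-10)) = -3 + (L + W)*(W + 10) = -3 + (L + W)*(10 + W) = -3 + (10 + W)*(L + W))
P(M(-1, -3), 13) + 162 = (-3 + 13**2 + 10*(-1 - 2*(-3)) + 10*13 + (-1 - 2*(-3))*13) + 162 = (-3 + 169 + 10*(-1 + 6) + 130 + (-1 + 6)*13) + 162 = (-3 + 169 + 10*5 + 130 + 5*13) + 162 = (-3 + 169 + 50 + 130 + 65) + 162 = 411 + 162 = 573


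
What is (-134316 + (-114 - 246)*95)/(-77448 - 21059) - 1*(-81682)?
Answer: 8046417290/98507 ≈ 81684.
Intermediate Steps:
(-134316 + (-114 - 246)*95)/(-77448 - 21059) - 1*(-81682) = (-134316 - 360*95)/(-98507) + 81682 = (-134316 - 34200)*(-1/98507) + 81682 = -168516*(-1/98507) + 81682 = 168516/98507 + 81682 = 8046417290/98507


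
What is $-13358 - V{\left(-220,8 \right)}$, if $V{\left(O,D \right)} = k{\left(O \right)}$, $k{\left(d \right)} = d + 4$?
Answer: $-13142$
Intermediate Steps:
$k{\left(d \right)} = 4 + d$
$V{\left(O,D \right)} = 4 + O$
$-13358 - V{\left(-220,8 \right)} = -13358 - \left(4 - 220\right) = -13358 - -216 = -13358 + 216 = -13142$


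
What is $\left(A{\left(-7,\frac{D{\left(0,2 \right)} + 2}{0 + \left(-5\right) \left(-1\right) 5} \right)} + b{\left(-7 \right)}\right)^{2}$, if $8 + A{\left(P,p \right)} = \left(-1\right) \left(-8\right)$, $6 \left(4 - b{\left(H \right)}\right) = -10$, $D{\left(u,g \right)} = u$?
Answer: $\frac{289}{9} \approx 32.111$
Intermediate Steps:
$b{\left(H \right)} = \frac{17}{3}$ ($b{\left(H \right)} = 4 - - \frac{5}{3} = 4 + \frac{5}{3} = \frac{17}{3}$)
$A{\left(P,p \right)} = 0$ ($A{\left(P,p \right)} = -8 - -8 = -8 + 8 = 0$)
$\left(A{\left(-7,\frac{D{\left(0,2 \right)} + 2}{0 + \left(-5\right) \left(-1\right) 5} \right)} + b{\left(-7 \right)}\right)^{2} = \left(0 + \frac{17}{3}\right)^{2} = \left(\frac{17}{3}\right)^{2} = \frac{289}{9}$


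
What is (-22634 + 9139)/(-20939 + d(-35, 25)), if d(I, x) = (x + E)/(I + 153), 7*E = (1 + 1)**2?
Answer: 2229374/3459087 ≈ 0.64450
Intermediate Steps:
E = 4/7 (E = (1 + 1)**2/7 = (1/7)*2**2 = (1/7)*4 = 4/7 ≈ 0.57143)
d(I, x) = (4/7 + x)/(153 + I) (d(I, x) = (x + 4/7)/(I + 153) = (4/7 + x)/(153 + I))
(-22634 + 9139)/(-20939 + d(-35, 25)) = (-22634 + 9139)/(-20939 + (4/7 + 25)/(153 - 35)) = -13495/(-20939 + (179/7)/118) = -13495/(-20939 + (1/118)*(179/7)) = -13495/(-20939 + 179/826) = -13495/(-17295435/826) = -13495*(-826/17295435) = 2229374/3459087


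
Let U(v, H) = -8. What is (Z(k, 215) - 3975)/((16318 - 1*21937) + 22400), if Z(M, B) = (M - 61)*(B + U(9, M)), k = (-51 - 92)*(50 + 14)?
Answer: -1911066/16781 ≈ -113.88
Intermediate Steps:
k = -9152 (k = -143*64 = -9152)
Z(M, B) = (-61 + M)*(-8 + B) (Z(M, B) = (M - 61)*(B - 8) = (-61 + M)*(-8 + B))
(Z(k, 215) - 3975)/((16318 - 1*21937) + 22400) = ((488 - 61*215 - 8*(-9152) + 215*(-9152)) - 3975)/((16318 - 1*21937) + 22400) = ((488 - 13115 + 73216 - 1967680) - 3975)/((16318 - 21937) + 22400) = (-1907091 - 3975)/(-5619 + 22400) = -1911066/16781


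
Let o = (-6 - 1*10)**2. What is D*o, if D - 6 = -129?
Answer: -31488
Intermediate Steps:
o = 256 (o = (-6 - 10)**2 = (-16)**2 = 256)
D = -123 (D = 6 - 129 = -123)
D*o = -123*256 = -31488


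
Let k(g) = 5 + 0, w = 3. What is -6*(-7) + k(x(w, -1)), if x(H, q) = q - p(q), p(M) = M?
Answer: 47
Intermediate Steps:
x(H, q) = 0 (x(H, q) = q - q = 0)
k(g) = 5
-6*(-7) + k(x(w, -1)) = -6*(-7) + 5 = 42 + 5 = 47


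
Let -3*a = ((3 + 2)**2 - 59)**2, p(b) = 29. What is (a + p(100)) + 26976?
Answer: 79859/3 ≈ 26620.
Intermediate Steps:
a = -1156/3 (a = -((3 + 2)**2 - 59)**2/3 = -(5**2 - 59)**2/3 = -(25 - 59)**2/3 = -1/3*(-34)**2 = -1/3*1156 = -1156/3 ≈ -385.33)
(a + p(100)) + 26976 = (-1156/3 + 29) + 26976 = -1069/3 + 26976 = 79859/3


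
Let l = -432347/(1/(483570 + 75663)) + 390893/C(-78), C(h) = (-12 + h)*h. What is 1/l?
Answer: -7020/1697314622763127 ≈ -4.1359e-12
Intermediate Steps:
C(h) = h*(-12 + h)
l = -1697314622763127/7020 (l = -432347/(1/(483570 + 75663)) + 390893/((-78*(-12 - 78))) = -432347/(1/559233) + 390893/((-78*(-90))) = -432347/1/559233 + 390893/7020 = -432347*559233 + 390893*(1/7020) = -241782709851 + 390893/7020 = -1697314622763127/7020 ≈ -2.4178e+11)
1/l = 1/(-1697314622763127/7020) = -7020/1697314622763127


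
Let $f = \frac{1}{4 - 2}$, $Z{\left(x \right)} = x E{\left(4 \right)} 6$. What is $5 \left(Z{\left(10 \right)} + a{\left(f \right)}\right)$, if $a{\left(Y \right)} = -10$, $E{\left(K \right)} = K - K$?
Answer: $-50$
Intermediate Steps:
$E{\left(K \right)} = 0$
$Z{\left(x \right)} = 0$ ($Z{\left(x \right)} = x 0 \cdot 6 = 0 \cdot 6 = 0$)
$f = \frac{1}{2} \approx 0.5$
$5 \left(Z{\left(10 \right)} + a{\left(f \right)}\right) = 5 \left(0 - 10\right) = 5 \left(-10\right) = -50$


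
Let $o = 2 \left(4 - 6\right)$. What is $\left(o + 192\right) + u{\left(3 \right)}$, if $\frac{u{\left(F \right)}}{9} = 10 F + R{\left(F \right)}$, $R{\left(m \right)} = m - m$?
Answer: $458$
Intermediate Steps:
$R{\left(m \right)} = 0$
$o = -4$ ($o = 2 \left(-2\right) = -4$)
$u{\left(F \right)} = 90 F$ ($u{\left(F \right)} = 9 \left(10 F + 0\right) = 9 \cdot 10 F = 90 F$)
$\left(o + 192\right) + u{\left(3 \right)} = \left(-4 + 192\right) + 90 \cdot 3 = 188 + 270 = 458$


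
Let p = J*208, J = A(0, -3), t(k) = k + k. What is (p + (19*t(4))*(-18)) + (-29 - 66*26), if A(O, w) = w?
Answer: -5105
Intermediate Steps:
t(k) = 2*k
J = -3
p = -624 (p = -3*208 = -624)
(p + (19*t(4))*(-18)) + (-29 - 66*26) = (-624 + (19*(2*4))*(-18)) + (-29 - 66*26) = (-624 + (19*8)*(-18)) + (-29 - 1716) = (-624 + 152*(-18)) - 1745 = (-624 - 2736) - 1745 = -3360 - 1745 = -5105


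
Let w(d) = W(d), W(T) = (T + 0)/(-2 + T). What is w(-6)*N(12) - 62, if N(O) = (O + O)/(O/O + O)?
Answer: -788/13 ≈ -60.615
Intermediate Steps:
W(T) = T/(-2 + T)
w(d) = d/(-2 + d)
N(O) = 2*O/(1 + O) (N(O) = (2*O)/(1 + O) = 2*O/(1 + O))
w(-6)*N(12) - 62 = (-6/(-2 - 6))*(2*12/(1 + 12)) - 62 = (-6/(-8))*(2*12/13) - 62 = (-6*(-1/8))*(2*12*(1/13)) - 62 = (3/4)*(24/13) - 62 = 18/13 - 62 = -788/13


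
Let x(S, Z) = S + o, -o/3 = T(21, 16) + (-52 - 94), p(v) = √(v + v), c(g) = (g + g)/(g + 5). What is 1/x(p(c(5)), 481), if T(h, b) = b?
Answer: 195/76049 - √2/152098 ≈ 0.0025548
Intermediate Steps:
c(g) = 2*g/(5 + g) (c(g) = (2*g)/(5 + g) = 2*g/(5 + g))
p(v) = √2*√v (p(v) = √(2*v) = √2*√v)
o = 390 (o = -3*(16 + (-52 - 94)) = -3*(16 - 146) = -3*(-130) = 390)
x(S, Z) = 390 + S (x(S, Z) = S + 390 = 390 + S)
1/x(p(c(5)), 481) = 1/(390 + √2*√(2*5/(5 + 5))) = 1/(390 + √2*√(2*5/10)) = 1/(390 + √2*√(2*5*(⅒))) = 1/(390 + √2*√1) = 1/(390 + √2*1) = 1/(390 + √2)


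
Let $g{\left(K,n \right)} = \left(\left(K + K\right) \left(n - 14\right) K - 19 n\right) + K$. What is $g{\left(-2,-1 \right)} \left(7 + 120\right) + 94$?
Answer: $-12987$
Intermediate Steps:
$g{\left(K,n \right)} = K - 19 n + 2 K^{2} \left(-14 + n\right)$ ($g{\left(K,n \right)} = \left(2 K \left(-14 + n\right) K - 19 n\right) + K = \left(2 K^{2} \left(-14 + n\right) - 19 n\right) + K = \left(- 19 n + 2 K^{2} \left(-14 + n\right)\right) + K = K - 19 n + 2 K^{2} \left(-14 + n\right)$)
$g{\left(-2,-1 \right)} \left(7 + 120\right) + 94 = \left(-2 - 28 \left(-2\right)^{2} - -19 + 2 \left(-1\right) \left(-2\right)^{2}\right) \left(7 + 120\right) + 94 = \left(-2 - 112 + 19 + 2 \left(-1\right) 4\right) 127 + 94 = \left(-2 - 112 + 19 - 8\right) 127 + 94 = \left(-103\right) 127 + 94 = -13081 + 94 = -12987$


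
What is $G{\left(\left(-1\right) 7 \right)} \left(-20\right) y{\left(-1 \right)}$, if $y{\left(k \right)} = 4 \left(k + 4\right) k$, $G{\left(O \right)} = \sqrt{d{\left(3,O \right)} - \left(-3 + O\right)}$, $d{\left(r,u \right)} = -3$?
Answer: $240 \sqrt{7} \approx 634.98$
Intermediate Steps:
$G{\left(O \right)} = \sqrt{- O}$ ($G{\left(O \right)} = \sqrt{-3 - \left(-3 + O\right)} = \sqrt{- O}$)
$y{\left(k \right)} = k \left(16 + 4 k\right)$ ($y{\left(k \right)} = 4 \left(4 + k\right) k = \left(16 + 4 k\right) k = k \left(16 + 4 k\right)$)
$G{\left(\left(-1\right) 7 \right)} \left(-20\right) y{\left(-1 \right)} = \sqrt{- \left(-1\right) 7} \left(-20\right) 4 \left(-1\right) \left(4 - 1\right) = \sqrt{\left(-1\right) \left(-7\right)} \left(-20\right) 4 \left(-1\right) 3 = \sqrt{7} \left(-20\right) \left(-12\right) = - 20 \sqrt{7} \left(-12\right) = 240 \sqrt{7}$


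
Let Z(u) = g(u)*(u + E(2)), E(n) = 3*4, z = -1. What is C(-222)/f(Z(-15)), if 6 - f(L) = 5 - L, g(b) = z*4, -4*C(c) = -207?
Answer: 207/52 ≈ 3.9808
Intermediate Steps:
C(c) = 207/4 (C(c) = -¼*(-207) = 207/4)
g(b) = -4 (g(b) = -1*4 = -4)
E(n) = 12
Z(u) = -48 - 4*u (Z(u) = -4*(u + 12) = -4*(12 + u) = -48 - 4*u)
f(L) = 1 + L (f(L) = 6 - (5 - L) = 6 + (-5 + L) = 1 + L)
C(-222)/f(Z(-15)) = 207/(4*(1 + (-48 - 4*(-15)))) = 207/(4*(1 + (-48 + 60))) = 207/(4*(1 + 12)) = (207/4)/13 = (207/4)*(1/13) = 207/52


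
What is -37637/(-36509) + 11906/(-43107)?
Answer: 1187742005/1573793463 ≈ 0.75470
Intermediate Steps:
-37637/(-36509) + 11906/(-43107) = -37637*(-1/36509) + 11906*(-1/43107) = 37637/36509 - 11906/43107 = 1187742005/1573793463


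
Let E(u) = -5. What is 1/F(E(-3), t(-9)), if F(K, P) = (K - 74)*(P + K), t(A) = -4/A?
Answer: 9/3239 ≈ 0.0027786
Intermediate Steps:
F(K, P) = (-74 + K)*(K + P)
1/F(E(-3), t(-9)) = 1/((-5)² - 74*(-5) - (-296)/(-9) - (-20)/(-9)) = 1/(25 + 370 - (-296)*(-1)/9 - (-20)*(-1)/9) = 1/(25 + 370 - 74*4/9 - 5*4/9) = 1/(25 + 370 - 296/9 - 20/9) = 1/(3239/9) = 9/3239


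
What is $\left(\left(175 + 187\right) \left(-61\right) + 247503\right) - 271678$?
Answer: $-46257$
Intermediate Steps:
$\left(\left(175 + 187\right) \left(-61\right) + 247503\right) - 271678 = \left(362 \left(-61\right) + 247503\right) - 271678 = \left(-22082 + 247503\right) - 271678 = 225421 - 271678 = -46257$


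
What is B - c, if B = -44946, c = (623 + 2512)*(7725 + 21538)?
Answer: -91784451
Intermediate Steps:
c = 91739505 (c = 3135*29263 = 91739505)
B - c = -44946 - 1*91739505 = -44946 - 91739505 = -91784451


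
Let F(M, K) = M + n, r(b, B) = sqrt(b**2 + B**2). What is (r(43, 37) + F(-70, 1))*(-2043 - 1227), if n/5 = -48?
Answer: 1013700 - 3270*sqrt(3218) ≈ 8.2820e+5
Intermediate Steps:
n = -240 (n = 5*(-48) = -240)
r(b, B) = sqrt(B**2 + b**2)
F(M, K) = -240 + M (F(M, K) = M - 240 = -240 + M)
(r(43, 37) + F(-70, 1))*(-2043 - 1227) = (sqrt(37**2 + 43**2) + (-240 - 70))*(-2043 - 1227) = (sqrt(1369 + 1849) - 310)*(-3270) = (sqrt(3218) - 310)*(-3270) = (-310 + sqrt(3218))*(-3270) = 1013700 - 3270*sqrt(3218)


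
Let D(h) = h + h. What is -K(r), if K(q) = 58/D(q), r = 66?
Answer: -29/66 ≈ -0.43939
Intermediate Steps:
D(h) = 2*h
K(q) = 29/q (K(q) = 58/((2*q)) = 58*(1/(2*q)) = 29/q)
-K(r) = -29/66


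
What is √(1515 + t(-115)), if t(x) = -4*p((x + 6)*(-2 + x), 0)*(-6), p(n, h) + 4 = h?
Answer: √1419 ≈ 37.670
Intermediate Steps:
p(n, h) = -4 + h
t(x) = -96 (t(x) = -4*(-4 + 0)*(-6) = -4*(-4)*(-6) = 16*(-6) = -96)
√(1515 + t(-115)) = √(1515 - 96) = √1419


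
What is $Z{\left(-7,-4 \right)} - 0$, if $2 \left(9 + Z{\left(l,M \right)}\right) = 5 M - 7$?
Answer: $- \frac{45}{2} \approx -22.5$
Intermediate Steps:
$Z{\left(l,M \right)} = - \frac{25}{2} + \frac{5 M}{2}$ ($Z{\left(l,M \right)} = -9 + \frac{5 M - 7}{2} = -9 + \frac{-7 + 5 M}{2} = -9 + \left(- \frac{7}{2} + \frac{5 M}{2}\right) = - \frac{25}{2} + \frac{5 M}{2}$)
$Z{\left(-7,-4 \right)} - 0 = \left(- \frac{25}{2} + \frac{5}{2} \left(-4\right)\right) - 0 = \left(- \frac{25}{2} - 10\right) + 0 = - \frac{45}{2} + 0 = - \frac{45}{2}$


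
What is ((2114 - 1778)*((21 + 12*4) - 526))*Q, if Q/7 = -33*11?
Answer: 390175632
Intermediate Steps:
Q = -2541 (Q = 7*(-33*11) = 7*(-363) = -2541)
((2114 - 1778)*((21 + 12*4) - 526))*Q = ((2114 - 1778)*((21 + 12*4) - 526))*(-2541) = (336*((21 + 48) - 526))*(-2541) = (336*(69 - 526))*(-2541) = (336*(-457))*(-2541) = -153552*(-2541) = 390175632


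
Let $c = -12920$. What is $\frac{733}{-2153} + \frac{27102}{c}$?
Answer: $- \frac{33910483}{13908380} \approx -2.4381$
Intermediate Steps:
$\frac{733}{-2153} + \frac{27102}{c} = \frac{733}{-2153} + \frac{27102}{-12920} = 733 \left(- \frac{1}{2153}\right) + 27102 \left(- \frac{1}{12920}\right) = - \frac{733}{2153} - \frac{13551}{6460} = - \frac{33910483}{13908380}$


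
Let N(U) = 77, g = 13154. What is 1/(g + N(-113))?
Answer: 1/13231 ≈ 7.5580e-5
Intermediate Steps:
1/(g + N(-113)) = 1/(13154 + 77) = 1/13231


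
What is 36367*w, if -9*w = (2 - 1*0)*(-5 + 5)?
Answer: 0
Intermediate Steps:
w = 0 (w = -(2 - 1*0)*(-5 + 5)/9 = -(2 + 0)*0/9 = -2*0/9 = -⅑*0 = 0)
36367*w = 36367*0 = 0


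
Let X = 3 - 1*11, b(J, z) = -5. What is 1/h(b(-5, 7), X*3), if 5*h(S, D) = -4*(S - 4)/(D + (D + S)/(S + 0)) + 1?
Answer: -455/89 ≈ -5.1124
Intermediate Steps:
X = -8 (X = 3 - 11 = -8)
h(S, D) = ⅕ - 4*(-4 + S)/(5*(D + (D + S)/S)) (h(S, D) = (-4*(S - 4)/(D + (D + S)/(S + 0)) + 1)/5 = (-4*(-4 + S)/(D + (D + S)/S) + 1)/5 = (1 - 4*(-4 + S)/(D + (D + S)/S))/5 = ⅕ - 4*(-4 + S)/(5*(D + (D + S)/S)))
1/h(b(-5, 7), X*3) = 1/((-8*3 - 4*(-5)² + 17*(-5) - 8*3*(-5))/(5*(-8*3 - 5 - 8*3*(-5)))) = 1/((-24 - 4*25 - 85 - 24*(-5))/(5*(-24 - 5 - 24*(-5)))) = 1/((-24 - 100 - 85 + 120)/(5*(-24 - 5 + 120))) = 1/((⅕)*(-89)/91) = 1/((⅕)*(1/91)*(-89)) = 1/(-89/455) = -455/89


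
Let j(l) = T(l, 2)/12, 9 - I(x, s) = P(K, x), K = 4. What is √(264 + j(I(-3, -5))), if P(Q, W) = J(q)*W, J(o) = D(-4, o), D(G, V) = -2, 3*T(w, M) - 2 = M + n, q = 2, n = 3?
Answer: √9511/6 ≈ 16.254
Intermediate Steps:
T(w, M) = 5/3 + M/3 (T(w, M) = ⅔ + (M + 3)/3 = ⅔ + (3 + M)/3 = ⅔ + (1 + M/3) = 5/3 + M/3)
J(o) = -2
P(Q, W) = -2*W
I(x, s) = 9 + 2*x (I(x, s) = 9 - (-2)*x = 9 + 2*x)
j(l) = 7/36 (j(l) = (5/3 + (⅓)*2)/12 = (5/3 + ⅔)*(1/12) = (7/3)*(1/12) = 7/36)
√(264 + j(I(-3, -5))) = √(264 + 7/36) = √(9511/36) = √9511/6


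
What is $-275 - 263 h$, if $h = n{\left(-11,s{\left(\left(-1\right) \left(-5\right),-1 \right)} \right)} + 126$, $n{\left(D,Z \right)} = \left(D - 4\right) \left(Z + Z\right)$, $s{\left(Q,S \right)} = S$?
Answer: $-41303$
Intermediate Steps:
$n{\left(D,Z \right)} = 2 Z \left(-4 + D\right)$ ($n{\left(D,Z \right)} = \left(-4 + D\right) 2 Z = 2 Z \left(-4 + D\right)$)
$h = 156$ ($h = 2 \left(-1\right) \left(-4 - 11\right) + 126 = 2 \left(-1\right) \left(-15\right) + 126 = 30 + 126 = 156$)
$-275 - 263 h = -275 - 41028 = -41303$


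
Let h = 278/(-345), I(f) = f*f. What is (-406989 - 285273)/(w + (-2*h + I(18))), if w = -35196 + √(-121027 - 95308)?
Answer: 58636682031240/2954152701919 + 82396484550*I*√4415/20679068913433 ≈ 19.849 + 0.26475*I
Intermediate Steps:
I(f) = f²
h = -278/345 (h = 278*(-1/345) = -278/345 ≈ -0.80580)
w = -35196 + 7*I*√4415 (w = -35196 + √(-216335) = -35196 + 7*I*√4415 ≈ -35196.0 + 465.12*I)
(-406989 - 285273)/(w + (-2*h + I(18))) = (-406989 - 285273)/((-35196 + 7*I*√4415) + (-2*(-278/345) + 18²)) = -692262/((-35196 + 7*I*√4415) + (556/345 + 324)) = -692262/((-35196 + 7*I*√4415) + 112336/345) = -692262/(-12030284/345 + 7*I*√4415)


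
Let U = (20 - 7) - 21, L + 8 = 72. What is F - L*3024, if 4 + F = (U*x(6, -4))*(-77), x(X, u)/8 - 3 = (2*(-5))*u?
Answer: 18364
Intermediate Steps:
L = 64 (L = -8 + 72 = 64)
x(X, u) = 24 - 80*u (x(X, u) = 24 + 8*((2*(-5))*u) = 24 + 8*(-10*u) = 24 - 80*u)
U = -8 (U = 13 - 21 = -8)
F = 211900 (F = -4 - 8*(24 - 80*(-4))*(-77) = -4 - 8*(24 + 320)*(-77) = -4 - 8*344*(-77) = -4 - 2752*(-77) = -4 + 211904 = 211900)
F - L*3024 = 211900 - 64*3024 = 211900 - 1*193536 = 211900 - 193536 = 18364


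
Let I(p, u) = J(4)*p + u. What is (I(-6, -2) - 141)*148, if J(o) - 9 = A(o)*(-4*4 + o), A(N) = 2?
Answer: -7844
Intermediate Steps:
J(o) = -23 + 2*o (J(o) = 9 + 2*(-4*4 + o) = 9 + 2*(-16 + o) = 9 + (-32 + 2*o) = -23 + 2*o)
I(p, u) = u - 15*p (I(p, u) = (-23 + 2*4)*p + u = (-23 + 8)*p + u = -15*p + u = u - 15*p)
(I(-6, -2) - 141)*148 = ((-2 - 15*(-6)) - 141)*148 = ((-2 + 90) - 141)*148 = (88 - 141)*148 = -53*148 = -7844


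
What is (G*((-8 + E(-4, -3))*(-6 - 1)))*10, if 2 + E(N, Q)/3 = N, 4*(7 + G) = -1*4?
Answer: -14560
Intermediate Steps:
G = -8 (G = -7 + (-1*4)/4 = -7 + (1/4)*(-4) = -7 - 1 = -8)
E(N, Q) = -6 + 3*N
(G*((-8 + E(-4, -3))*(-6 - 1)))*10 = -8*(-8 + (-6 + 3*(-4)))*(-6 - 1)*10 = -8*(-8 + (-6 - 12))*(-7)*10 = -8*(-8 - 18)*(-7)*10 = -(-208)*(-7)*10 = -8*182*10 = -1456*10 = -14560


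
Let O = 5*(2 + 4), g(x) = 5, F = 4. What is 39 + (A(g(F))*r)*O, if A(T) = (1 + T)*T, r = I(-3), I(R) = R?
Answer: -2661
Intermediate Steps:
O = 30 (O = 5*6 = 30)
r = -3
A(T) = T*(1 + T)
39 + (A(g(F))*r)*O = 39 + ((5*(1 + 5))*(-3))*30 = 39 + ((5*6)*(-3))*30 = 39 + (30*(-3))*30 = 39 - 90*30 = 39 - 2700 = -2661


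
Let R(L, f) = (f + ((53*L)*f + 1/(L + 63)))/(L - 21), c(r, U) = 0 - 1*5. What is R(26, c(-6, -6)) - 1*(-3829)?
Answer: 1090251/445 ≈ 2450.0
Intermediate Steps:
c(r, U) = -5 (c(r, U) = 0 - 5 = -5)
R(L, f) = (f + 1/(63 + L) + 53*L*f)/(-21 + L) (R(L, f) = (f + (53*L*f + 1/(63 + L)))/(-21 + L) = (f + (1/(63 + L) + 53*L*f))/(-21 + L) = (f + 1/(63 + L) + 53*L*f)/(-21 + L))
R(26, c(-6, -6)) - 1*(-3829) = (1 + 63*(-5) + 53*(-5)*26² + 3340*26*(-5))/(-1323 + 26² + 42*26) - 1*(-3829) = (1 - 315 + 53*(-5)*676 - 434200)/(-1323 + 676 + 1092) + 3829 = (1 - 315 - 179140 - 434200)/445 + 3829 = (1/445)*(-613654) + 3829 = -613654/445 + 3829 = 1090251/445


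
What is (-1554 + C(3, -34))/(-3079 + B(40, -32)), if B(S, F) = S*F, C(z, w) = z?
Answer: 517/1453 ≈ 0.35582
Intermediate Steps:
B(S, F) = F*S
(-1554 + C(3, -34))/(-3079 + B(40, -32)) = (-1554 + 3)/(-3079 - 32*40) = -1551/(-3079 - 1280) = -1551/(-4359) = -1551*(-1/4359) = 517/1453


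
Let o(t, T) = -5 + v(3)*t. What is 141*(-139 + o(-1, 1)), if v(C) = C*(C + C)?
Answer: -22842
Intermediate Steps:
v(C) = 2*C² (v(C) = C*(2*C) = 2*C²)
o(t, T) = -5 + 18*t (o(t, T) = -5 + (2*3²)*t = -5 + (2*9)*t = -5 + 18*t)
141*(-139 + o(-1, 1)) = 141*(-139 + (-5 + 18*(-1))) = 141*(-139 + (-5 - 18)) = 141*(-139 - 23) = 141*(-162) = -22842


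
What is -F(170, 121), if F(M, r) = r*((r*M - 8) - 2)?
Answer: -2487760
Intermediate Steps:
F(M, r) = r*(-10 + M*r) (F(M, r) = r*((M*r - 8) - 2) = r*((-8 + M*r) - 2) = r*(-10 + M*r))
-F(170, 121) = -121*(-10 + 170*121) = -121*(-10 + 20570) = -121*20560 = -1*2487760 = -2487760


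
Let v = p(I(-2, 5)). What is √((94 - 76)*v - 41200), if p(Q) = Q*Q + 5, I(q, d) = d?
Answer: 2*I*√10165 ≈ 201.64*I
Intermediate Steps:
p(Q) = 5 + Q² (p(Q) = Q² + 5 = 5 + Q²)
v = 30 (v = 5 + 5² = 5 + 25 = 30)
√((94 - 76)*v - 41200) = √((94 - 76)*30 - 41200) = √(18*30 - 41200) = √(540 - 41200) = √(-40660) = 2*I*√10165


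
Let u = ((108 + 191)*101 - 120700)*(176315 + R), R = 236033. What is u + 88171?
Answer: -37317818177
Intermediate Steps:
u = -37317906348 (u = ((108 + 191)*101 - 120700)*(176315 + 236033) = (299*101 - 120700)*412348 = (30199 - 120700)*412348 = -90501*412348 = -37317906348)
u + 88171 = -37317906348 + 88171 = -37317818177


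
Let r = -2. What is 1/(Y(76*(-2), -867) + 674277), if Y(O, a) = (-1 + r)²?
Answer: 1/674286 ≈ 1.4830e-6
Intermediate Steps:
Y(O, a) = 9 (Y(O, a) = (-1 - 2)² = (-3)² = 9)
1/(Y(76*(-2), -867) + 674277) = 1/(9 + 674277) = 1/674286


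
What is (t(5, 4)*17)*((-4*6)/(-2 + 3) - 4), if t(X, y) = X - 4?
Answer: -476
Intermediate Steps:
t(X, y) = -4 + X
(t(5, 4)*17)*((-4*6)/(-2 + 3) - 4) = ((-4 + 5)*17)*((-4*6)/(-2 + 3) - 4) = (1*17)*(-24/1 - 4) = 17*(-24*1 - 4) = 17*(-24 - 4) = 17*(-28) = -476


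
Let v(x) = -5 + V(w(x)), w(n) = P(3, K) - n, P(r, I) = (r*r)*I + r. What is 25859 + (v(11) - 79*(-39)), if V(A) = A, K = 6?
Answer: 28981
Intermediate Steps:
P(r, I) = r + I*r² (P(r, I) = r²*I + r = I*r² + r = r + I*r²)
w(n) = 57 - n (w(n) = 3*(1 + 6*3) - n = 3*(1 + 18) - n = 3*19 - n = 57 - n)
v(x) = 52 - x (v(x) = -5 + (57 - x) = 52 - x)
25859 + (v(11) - 79*(-39)) = 25859 + ((52 - 1*11) - 79*(-39)) = 25859 + ((52 - 11) + 3081) = 25859 + (41 + 3081) = 25859 + 3122 = 28981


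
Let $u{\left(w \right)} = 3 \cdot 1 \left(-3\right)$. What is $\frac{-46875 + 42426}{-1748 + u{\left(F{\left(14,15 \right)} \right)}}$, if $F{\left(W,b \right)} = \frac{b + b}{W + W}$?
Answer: $\frac{4449}{1757} \approx 2.5322$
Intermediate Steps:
$F{\left(W,b \right)} = \frac{b}{W}$ ($F{\left(W,b \right)} = \frac{2 b}{2 W} = 2 b \frac{1}{2 W} = \frac{b}{W}$)
$u{\left(w \right)} = -9$ ($u{\left(w \right)} = 3 \left(-3\right) = -9$)
$\frac{-46875 + 42426}{-1748 + u{\left(F{\left(14,15 \right)} \right)}} = \frac{-46875 + 42426}{-1748 - 9} = - \frac{4449}{-1757} = \left(-4449\right) \left(- \frac{1}{1757}\right) = \frac{4449}{1757}$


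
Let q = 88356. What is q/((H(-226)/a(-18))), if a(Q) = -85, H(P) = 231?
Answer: -2503420/77 ≈ -32512.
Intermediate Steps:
q/((H(-226)/a(-18))) = 88356/((231/(-85))) = 88356/((231*(-1/85))) = 88356/(-231/85) = 88356*(-85/231) = -2503420/77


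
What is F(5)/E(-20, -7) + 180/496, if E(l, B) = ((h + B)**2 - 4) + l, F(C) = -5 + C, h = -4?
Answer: 45/124 ≈ 0.36290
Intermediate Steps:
E(l, B) = -4 + l + (-4 + B)**2 (E(l, B) = ((-4 + B)**2 - 4) + l = (-4 + (-4 + B)**2) + l = -4 + l + (-4 + B)**2)
F(5)/E(-20, -7) + 180/496 = (-5 + 5)/(-4 - 20 + (-4 - 7)**2) + 180/496 = 0/(-4 - 20 + (-11)**2) + 180*(1/496) = 0/(-4 - 20 + 121) + 45/124 = 0/97 + 45/124 = 0*(1/97) + 45/124 = 0 + 45/124 = 45/124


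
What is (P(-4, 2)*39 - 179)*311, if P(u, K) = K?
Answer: -31411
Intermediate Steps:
(P(-4, 2)*39 - 179)*311 = (2*39 - 179)*311 = (78 - 179)*311 = -101*311 = -31411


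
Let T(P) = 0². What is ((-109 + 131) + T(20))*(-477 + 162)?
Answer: -6930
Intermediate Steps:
T(P) = 0
((-109 + 131) + T(20))*(-477 + 162) = ((-109 + 131) + 0)*(-477 + 162) = (22 + 0)*(-315) = 22*(-315) = -6930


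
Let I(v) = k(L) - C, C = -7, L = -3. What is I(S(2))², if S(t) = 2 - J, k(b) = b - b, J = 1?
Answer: 49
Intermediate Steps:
k(b) = 0
S(t) = 1 (S(t) = 2 - 1*1 = 2 - 1 = 1)
I(v) = 7 (I(v) = 0 - 1*(-7) = 0 + 7 = 7)
I(S(2))² = 7² = 49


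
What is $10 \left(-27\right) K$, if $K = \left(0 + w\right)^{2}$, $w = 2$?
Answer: $-1080$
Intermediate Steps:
$K = 4$ ($K = \left(0 + 2\right)^{2} = 2^{2} = 4$)
$10 \left(-27\right) K = 10 \left(-27\right) 4 = \left(-270\right) 4 = -1080$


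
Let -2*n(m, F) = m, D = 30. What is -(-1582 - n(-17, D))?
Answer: 3181/2 ≈ 1590.5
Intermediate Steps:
n(m, F) = -m/2
-(-1582 - n(-17, D)) = -(-1582 - (-1)*(-17)/2) = -(-1582 - 1*17/2) = -(-1582 - 17/2) = -1*(-3181/2) = 3181/2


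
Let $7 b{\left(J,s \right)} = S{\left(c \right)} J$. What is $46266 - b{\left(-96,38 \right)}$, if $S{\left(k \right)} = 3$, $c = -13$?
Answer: $\frac{324150}{7} \approx 46307.0$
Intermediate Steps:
$b{\left(J,s \right)} = \frac{3 J}{7}$
$46266 - b{\left(-96,38 \right)} = 46266 - \frac{3}{7} \left(-96\right) = 46266 - - \frac{288}{7} = 46266 + \frac{288}{7} = \frac{324150}{7}$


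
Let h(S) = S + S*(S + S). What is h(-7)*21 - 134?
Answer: 1777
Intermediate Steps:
h(S) = S + 2*S² (h(S) = S + S*(2*S) = S + 2*S²)
h(-7)*21 - 134 = -7*(1 + 2*(-7))*21 - 134 = -7*(1 - 14)*21 - 134 = -7*(-13)*21 - 134 = 91*21 - 134 = 1911 - 134 = 1777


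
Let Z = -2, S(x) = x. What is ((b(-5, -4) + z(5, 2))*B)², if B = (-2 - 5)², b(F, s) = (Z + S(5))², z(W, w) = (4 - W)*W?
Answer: 38416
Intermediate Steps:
z(W, w) = W*(4 - W)
b(F, s) = 9 (b(F, s) = (-2 + 5)² = 3² = 9)
B = 49 (B = (-7)² = 49)
((b(-5, -4) + z(5, 2))*B)² = ((9 + 5*(4 - 1*5))*49)² = ((9 + 5*(4 - 5))*49)² = ((9 + 5*(-1))*49)² = ((9 - 5)*49)² = (4*49)² = 196² = 38416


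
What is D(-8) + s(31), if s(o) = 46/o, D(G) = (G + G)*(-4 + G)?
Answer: 5998/31 ≈ 193.48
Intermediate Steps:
D(G) = 2*G*(-4 + G) (D(G) = (2*G)*(-4 + G) = 2*G*(-4 + G))
D(-8) + s(31) = 2*(-8)*(-4 - 8) + 46/31 = 2*(-8)*(-12) + 46*(1/31) = 192 + 46/31 = 5998/31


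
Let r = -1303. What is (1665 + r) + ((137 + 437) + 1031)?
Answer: 1967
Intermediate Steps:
(1665 + r) + ((137 + 437) + 1031) = (1665 - 1303) + ((137 + 437) + 1031) = 362 + (574 + 1031) = 362 + 1605 = 1967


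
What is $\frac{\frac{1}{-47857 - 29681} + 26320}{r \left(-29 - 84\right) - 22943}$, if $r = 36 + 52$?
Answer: $- \frac{2040800159}{2549992206} \approx -0.80032$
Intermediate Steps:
$r = 88$
$\frac{\frac{1}{-47857 - 29681} + 26320}{r \left(-29 - 84\right) - 22943} = \frac{\frac{1}{-47857 - 29681} + 26320}{88 \left(-29 - 84\right) - 22943} = \frac{\frac{1}{-77538} + 26320}{88 \left(-113\right) - 22943} = \frac{- \frac{1}{77538} + 26320}{-9944 - 22943} = \frac{2040800159}{77538 \left(-32887\right)} = \frac{2040800159}{77538} \left(- \frac{1}{32887}\right) = - \frac{2040800159}{2549992206}$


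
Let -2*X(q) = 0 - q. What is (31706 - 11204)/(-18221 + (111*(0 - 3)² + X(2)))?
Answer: -1206/1013 ≈ -1.1905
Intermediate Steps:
X(q) = q/2 (X(q) = -(0 - q)/2 = -(-1)*q/2 = q/2)
(31706 - 11204)/(-18221 + (111*(0 - 3)² + X(2))) = (31706 - 11204)/(-18221 + (111*(0 - 3)² + (½)*2)) = 20502/(-18221 + (111*(-3)² + 1)) = 20502/(-18221 + (111*9 + 1)) = 20502/(-18221 + (999 + 1)) = 20502/(-18221 + 1000) = 20502/(-17221) = 20502*(-1/17221) = -1206/1013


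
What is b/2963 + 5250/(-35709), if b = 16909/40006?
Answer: -207239843673/1410955171534 ≈ -0.14688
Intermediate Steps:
b = 16909/40006 (b = 16909*(1/40006) = 16909/40006 ≈ 0.42266)
b/2963 + 5250/(-35709) = (16909/40006)/2963 + 5250/(-35709) = (16909/40006)*(1/2963) + 5250*(-1/35709) = 16909/118537778 - 1750/11903 = -207239843673/1410955171534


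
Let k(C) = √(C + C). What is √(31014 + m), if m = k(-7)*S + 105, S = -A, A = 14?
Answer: √(31119 - 14*I*√14) ≈ 176.41 - 0.148*I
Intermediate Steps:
S = -14 (S = -1*14 = -14)
k(C) = √2*√C (k(C) = √(2*C) = √2*√C)
m = 105 - 14*I*√14 (m = (√2*√(-7))*(-14) + 105 = (√2*(I*√7))*(-14) + 105 = (I*√14)*(-14) + 105 = -14*I*√14 + 105 = 105 - 14*I*√14 ≈ 105.0 - 52.383*I)
√(31014 + m) = √(31014 + (105 - 14*I*√14)) = √(31119 - 14*I*√14)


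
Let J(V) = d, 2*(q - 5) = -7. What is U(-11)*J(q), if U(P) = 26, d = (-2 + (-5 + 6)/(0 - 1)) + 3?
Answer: 0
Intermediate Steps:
q = 3/2 (q = 5 + (1/2)*(-7) = 5 - 7/2 = 3/2 ≈ 1.5000)
d = 0 (d = (-2 + 1/(-1)) + 3 = (-2 + 1*(-1)) + 3 = (-2 - 1) + 3 = -3 + 3 = 0)
J(V) = 0
U(-11)*J(q) = 26*0 = 0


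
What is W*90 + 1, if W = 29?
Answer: 2611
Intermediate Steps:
W*90 + 1 = 29*90 + 1 = 2610 + 1 = 2611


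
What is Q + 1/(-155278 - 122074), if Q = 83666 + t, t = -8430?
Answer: 20866855071/277352 ≈ 75236.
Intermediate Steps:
Q = 75236 (Q = 83666 - 8430 = 75236)
Q + 1/(-155278 - 122074) = 75236 + 1/(-155278 - 122074) = 75236 + 1/(-277352) = 75236 - 1/277352 = 20866855071/277352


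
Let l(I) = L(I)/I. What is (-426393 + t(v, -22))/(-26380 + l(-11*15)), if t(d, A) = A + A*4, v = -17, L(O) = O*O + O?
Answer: 60929/3792 ≈ 16.068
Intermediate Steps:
L(O) = O + O² (L(O) = O² + O = O + O²)
t(d, A) = 5*A (t(d, A) = A + 4*A = 5*A)
l(I) = 1 + I (l(I) = (I*(1 + I))/I = 1 + I)
(-426393 + t(v, -22))/(-26380 + l(-11*15)) = (-426393 + 5*(-22))/(-26380 + (1 - 11*15)) = (-426393 - 110)/(-26380 + (1 - 165)) = -426503/(-26380 - 164) = -426503/(-26544) = -426503*(-1/26544) = 60929/3792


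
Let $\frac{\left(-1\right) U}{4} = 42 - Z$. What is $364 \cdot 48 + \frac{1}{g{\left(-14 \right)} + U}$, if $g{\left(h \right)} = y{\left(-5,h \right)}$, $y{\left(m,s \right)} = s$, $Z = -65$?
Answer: $\frac{7722623}{442} \approx 17472.0$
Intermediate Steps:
$g{\left(h \right)} = h$
$U = -428$ ($U = - 4 \left(42 - -65\right) = - 4 \left(42 + 65\right) = \left(-4\right) 107 = -428$)
$364 \cdot 48 + \frac{1}{g{\left(-14 \right)} + U} = 364 \cdot 48 + \frac{1}{-14 - 428} = 17472 + \frac{1}{-442} = 17472 - \frac{1}{442} = \frac{7722623}{442}$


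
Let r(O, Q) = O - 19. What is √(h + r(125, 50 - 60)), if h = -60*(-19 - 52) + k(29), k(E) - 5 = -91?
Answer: 2*√1070 ≈ 65.422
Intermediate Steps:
k(E) = -86 (k(E) = 5 - 91 = -86)
r(O, Q) = -19 + O
h = 4174 (h = -60*(-19 - 52) - 86 = -60*(-71) - 86 = 4260 - 86 = 4174)
√(h + r(125, 50 - 60)) = √(4174 + (-19 + 125)) = √(4174 + 106) = √4280 = 2*√1070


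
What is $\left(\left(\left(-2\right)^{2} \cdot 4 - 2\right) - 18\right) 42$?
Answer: $-168$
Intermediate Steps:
$\left(\left(\left(-2\right)^{2} \cdot 4 - 2\right) - 18\right) 42 = \left(\left(4 \cdot 4 - 2\right) - 18\right) 42 = \left(\left(16 - 2\right) - 18\right) 42 = \left(14 - 18\right) 42 = \left(-4\right) 42 = -168$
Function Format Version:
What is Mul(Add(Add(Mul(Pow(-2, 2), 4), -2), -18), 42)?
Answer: -168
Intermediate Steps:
Mul(Add(Add(Mul(Pow(-2, 2), 4), -2), -18), 42) = Mul(Add(Add(Mul(4, 4), -2), -18), 42) = Mul(Add(Add(16, -2), -18), 42) = Mul(Add(14, -18), 42) = Mul(-4, 42) = -168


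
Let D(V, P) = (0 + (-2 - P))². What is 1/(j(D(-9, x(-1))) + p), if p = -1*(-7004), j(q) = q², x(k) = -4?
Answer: 1/7020 ≈ 0.00014245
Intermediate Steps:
D(V, P) = (-2 - P)²
p = 7004
1/(j(D(-9, x(-1))) + p) = 1/(((2 - 4)²)² + 7004) = 1/(((-2)²)² + 7004) = 1/(4² + 7004) = 1/(16 + 7004) = 1/7020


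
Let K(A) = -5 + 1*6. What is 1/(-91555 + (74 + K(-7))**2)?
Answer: -1/85930 ≈ -1.1637e-5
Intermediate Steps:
K(A) = 1 (K(A) = -5 + 6 = 1)
1/(-91555 + (74 + K(-7))**2) = 1/(-91555 + (74 + 1)**2) = 1/(-91555 + 75**2) = 1/(-91555 + 5625) = 1/(-85930) = -1/85930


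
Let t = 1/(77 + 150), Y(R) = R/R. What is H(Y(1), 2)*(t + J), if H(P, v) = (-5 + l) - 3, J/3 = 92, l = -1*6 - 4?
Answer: -1127754/227 ≈ -4968.1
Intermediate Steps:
Y(R) = 1
l = -10 (l = -6 - 4 = -10)
J = 276 (J = 3*92 = 276)
t = 1/227 ≈ 0.0044053
H(P, v) = -18 (H(P, v) = (-5 - 10) - 3 = -15 - 3 = -18)
H(Y(1), 2)*(t + J) = -18*(1/227 + 276) = -18*62653/227 = -1127754/227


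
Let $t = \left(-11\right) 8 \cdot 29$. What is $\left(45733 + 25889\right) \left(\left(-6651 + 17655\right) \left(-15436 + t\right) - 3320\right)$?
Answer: $-14177093027184$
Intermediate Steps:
$t = -2552$ ($t = \left(-88\right) 29 = -2552$)
$\left(45733 + 25889\right) \left(\left(-6651 + 17655\right) \left(-15436 + t\right) - 3320\right) = \left(45733 + 25889\right) \left(\left(-6651 + 17655\right) \left(-15436 - 2552\right) - 3320\right) = 71622 \left(11004 \left(-17988\right) - 3320\right) = 71622 \left(-197939952 - 3320\right) = 71622 \left(-197943272\right) = -14177093027184$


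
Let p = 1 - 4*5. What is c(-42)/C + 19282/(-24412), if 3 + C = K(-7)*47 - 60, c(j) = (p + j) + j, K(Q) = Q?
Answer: -1261027/2392376 ≈ -0.52710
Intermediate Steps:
p = -19 (p = 1 - 20 = -19)
c(j) = -19 + 2*j (c(j) = (-19 + j) + j = -19 + 2*j)
C = -392 (C = -3 + (-7*47 - 60) = -3 + (-329 - 60) = -3 - 389 = -392)
c(-42)/C + 19282/(-24412) = (-19 + 2*(-42))/(-392) + 19282/(-24412) = (-19 - 84)*(-1/392) + 19282*(-1/24412) = -103*(-1/392) - 9641/12206 = 103/392 - 9641/12206 = -1261027/2392376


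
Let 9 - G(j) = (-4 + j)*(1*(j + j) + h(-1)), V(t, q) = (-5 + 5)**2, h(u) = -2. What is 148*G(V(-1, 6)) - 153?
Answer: -5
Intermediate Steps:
V(t, q) = 0 (V(t, q) = 0**2 = 0)
G(j) = 9 - (-4 + j)*(-2 + 2*j) (G(j) = 9 - (-4 + j)*(1*(j + j) - 2) = 9 - (-4 + j)*(1*(2*j) - 2) = 9 - (-4 + j)*(2*j - 2) = 9 - (-4 + j)*(-2 + 2*j))
148*G(V(-1, 6)) - 153 = 148*(1 - 2*0**2 + 10*0) - 153 = 148*(1 - 2*0 + 0) - 153 = 148*(1 + 0 + 0) - 153 = 148*1 - 153 = 148 - 153 = -5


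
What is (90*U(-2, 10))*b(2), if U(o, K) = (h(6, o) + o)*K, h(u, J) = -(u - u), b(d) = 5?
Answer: -9000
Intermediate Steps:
h(u, J) = 0 (h(u, J) = -1*0 = 0)
U(o, K) = K*o (U(o, K) = (0 + o)*K = o*K = K*o)
(90*U(-2, 10))*b(2) = (90*(10*(-2)))*5 = (90*(-20))*5 = -1800*5 = -9000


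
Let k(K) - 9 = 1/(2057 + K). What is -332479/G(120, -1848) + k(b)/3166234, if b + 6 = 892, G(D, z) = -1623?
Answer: 516352454224187/2520580312071 ≈ 204.85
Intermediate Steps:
b = 886 (b = -6 + 892 = 886)
k(K) = 9 + 1/(2057 + K)
-332479/G(120, -1848) + k(b)/3166234 = -332479/(-1623) + ((18514 + 9*886)/(2057 + 886))/3166234 = -332479*(-1/1623) + ((18514 + 7974)/2943)*(1/3166234) = 332479/1623 + ((1/2943)*26488)*(1/3166234) = 332479/1623 + (26488/2943)*(1/3166234) = 332479/1623 + 13244/4659113331 = 516352454224187/2520580312071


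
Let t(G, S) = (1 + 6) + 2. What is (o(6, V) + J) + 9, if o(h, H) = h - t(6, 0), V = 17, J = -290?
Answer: -284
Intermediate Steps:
t(G, S) = 9 (t(G, S) = 7 + 2 = 9)
o(h, H) = -9 + h (o(h, H) = h - 1*9 = h - 9 = -9 + h)
(o(6, V) + J) + 9 = ((-9 + 6) - 290) + 9 = (-3 - 290) + 9 = -293 + 9 = -284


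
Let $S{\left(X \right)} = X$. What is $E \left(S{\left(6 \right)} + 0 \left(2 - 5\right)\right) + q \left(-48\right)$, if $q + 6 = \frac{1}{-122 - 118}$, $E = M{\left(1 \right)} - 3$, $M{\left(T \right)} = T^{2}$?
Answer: $\frac{1381}{5} \approx 276.2$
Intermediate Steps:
$E = -2$ ($E = 1^{2} - 3 = 1 - 3 = -2$)
$q = - \frac{1441}{240}$ ($q = -6 + \frac{1}{-122 - 118} = -6 + \frac{1}{-240} = -6 - \frac{1}{240} = - \frac{1441}{240} \approx -6.0042$)
$E \left(S{\left(6 \right)} + 0 \left(2 - 5\right)\right) + q \left(-48\right) = - 2 \left(6 + 0 \left(2 - 5\right)\right) - - \frac{1441}{5} = - 2 \left(6 + 0 \left(-3\right)\right) + \frac{1441}{5} = - 2 \left(6 + 0\right) + \frac{1441}{5} = \left(-2\right) 6 + \frac{1441}{5} = -12 + \frac{1441}{5} = \frac{1381}{5}$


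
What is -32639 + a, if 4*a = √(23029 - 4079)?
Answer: -32639 + 5*√758/4 ≈ -32605.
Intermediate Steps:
a = 5*√758/4 (a = √(23029 - 4079)/4 = √18950/4 = (5*√758)/4 = 5*√758/4 ≈ 34.415)
-32639 + a = -32639 + 5*√758/4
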